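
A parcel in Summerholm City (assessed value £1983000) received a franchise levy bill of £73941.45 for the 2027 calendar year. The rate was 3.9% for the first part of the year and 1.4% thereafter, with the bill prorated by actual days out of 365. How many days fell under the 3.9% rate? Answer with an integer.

340 days

Let d = days at the first rate; then 365 − d days at the second rate.
£1983000 × [3.9%·d + 1.4%·(365−d)] / 365 = £73941.45
Solving gives d = 340, so the new rate took effect on December 7, 2027.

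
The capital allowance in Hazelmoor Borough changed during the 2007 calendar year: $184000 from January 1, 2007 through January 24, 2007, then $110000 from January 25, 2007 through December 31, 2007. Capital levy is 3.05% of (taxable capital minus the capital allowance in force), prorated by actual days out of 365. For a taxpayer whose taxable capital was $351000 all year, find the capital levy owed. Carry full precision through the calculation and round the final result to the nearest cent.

January 1 – January 24, 2007: 24 days, exemption $184000 → ($351000 − $184000) × 3.05% × 24/365 = $334.9151
January 25 – December 31, 2007: 341 days, exemption $110000 → ($351000 − $110000) × 3.05% × 341/365 = $6867.1795
Total = $7202.0945

$7202.09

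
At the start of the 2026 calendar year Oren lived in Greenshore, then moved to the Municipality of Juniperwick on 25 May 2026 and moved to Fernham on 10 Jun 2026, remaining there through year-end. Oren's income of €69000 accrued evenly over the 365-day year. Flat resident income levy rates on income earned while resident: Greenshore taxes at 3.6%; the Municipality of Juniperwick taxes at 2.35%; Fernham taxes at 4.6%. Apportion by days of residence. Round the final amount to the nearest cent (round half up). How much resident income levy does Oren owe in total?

€2833.73

Greenshore, 1 Jan – 24 May 2026: 144 days → €69000 × 3.6% × 144/365 = €979.9890
The Municipality of Juniperwick, 25 May – 9 Jun 2026: 16 days → €69000 × 2.35% × 16/365 = €71.0795
Fernham, 10 Jun – 31 Dec 2026: 205 days → €69000 × 4.6% × 205/365 = €1782.6575
Total = €2833.7260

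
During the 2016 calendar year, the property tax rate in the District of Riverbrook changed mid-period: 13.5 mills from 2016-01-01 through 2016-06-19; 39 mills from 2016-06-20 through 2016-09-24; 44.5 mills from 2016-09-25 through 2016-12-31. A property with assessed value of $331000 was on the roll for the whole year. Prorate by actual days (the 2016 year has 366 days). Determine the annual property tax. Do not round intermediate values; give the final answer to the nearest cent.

2016-01-01 to 2016-06-19: 171 days at 13.5 mills → $331000 × 1.35% × 171/366 = $2087.7418
2016-06-20 to 2016-09-24: 97 days at 39 mills → $331000 × 3.9% × 97/366 = $3421.2377
2016-09-25 to 2016-12-31: 98 days at 44.5 mills → $331000 × 4.45% × 98/366 = $3943.9645
Total = $9452.9440

$9452.94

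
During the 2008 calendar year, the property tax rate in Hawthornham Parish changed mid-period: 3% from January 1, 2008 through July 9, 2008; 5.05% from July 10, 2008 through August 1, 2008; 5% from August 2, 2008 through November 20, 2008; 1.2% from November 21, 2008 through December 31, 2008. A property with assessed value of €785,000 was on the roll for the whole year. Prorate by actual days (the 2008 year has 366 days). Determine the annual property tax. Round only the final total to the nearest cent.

January 1 – July 9, 2008: 191 days at 3% → €785,000 × 3% × 191/366 = €12,289.7541
July 10 – August 1, 2008: 23 days at 5.05% → €785,000 × 5.05% × 23/366 = €2,491.1954
August 2 – November 20, 2008: 111 days at 5% → €785,000 × 5% × 111/366 = €11,903.6885
November 21 – December 31, 2008: 41 days at 1.2% → €785,000 × 1.2% × 41/366 = €1,055.2459
Total = €27,739.8839

€27,739.88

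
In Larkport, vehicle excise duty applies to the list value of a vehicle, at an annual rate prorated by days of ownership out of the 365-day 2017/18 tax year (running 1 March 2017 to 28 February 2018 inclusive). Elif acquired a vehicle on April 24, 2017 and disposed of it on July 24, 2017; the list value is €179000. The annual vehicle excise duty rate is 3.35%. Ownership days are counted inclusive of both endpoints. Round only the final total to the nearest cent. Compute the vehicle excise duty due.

Days held (April 24 – July 24, 2017): 92 out of 365
Tax = €179000 × 3.35% × 92/365 = €1511.4466

€1511.45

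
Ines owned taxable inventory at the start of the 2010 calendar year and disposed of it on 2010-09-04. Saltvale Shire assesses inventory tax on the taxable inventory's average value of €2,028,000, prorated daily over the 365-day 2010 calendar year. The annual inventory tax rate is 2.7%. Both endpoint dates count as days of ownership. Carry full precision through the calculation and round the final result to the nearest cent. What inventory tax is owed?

€37,054.06

Days held (2010-01-01 to 2010-09-04): 247 out of 365
Tax = €2,028,000 × 2.7% × 247/365 = €37,054.0603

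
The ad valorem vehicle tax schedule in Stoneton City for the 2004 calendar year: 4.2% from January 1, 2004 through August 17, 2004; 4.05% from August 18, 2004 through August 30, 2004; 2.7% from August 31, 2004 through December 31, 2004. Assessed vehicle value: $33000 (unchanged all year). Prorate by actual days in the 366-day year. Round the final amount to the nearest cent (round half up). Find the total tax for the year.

$1217.89

January 1 – August 17, 2004: 230 days at 4.2% → $33000 × 4.2% × 230/366 = $870.9836
August 18 – August 30, 2004: 13 days at 4.05% → $33000 × 4.05% × 13/366 = $47.4713
August 31 – December 31, 2004: 123 days at 2.7% → $33000 × 2.7% × 123/366 = $299.4344
Total = $1217.8893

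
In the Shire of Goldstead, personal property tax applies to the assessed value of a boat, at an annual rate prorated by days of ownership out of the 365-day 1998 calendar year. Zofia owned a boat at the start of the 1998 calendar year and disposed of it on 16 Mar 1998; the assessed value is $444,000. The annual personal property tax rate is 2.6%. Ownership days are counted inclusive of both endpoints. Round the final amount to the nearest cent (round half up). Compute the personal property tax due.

$2,372.05

Days held (1 Jan – 16 Mar 1998): 75 out of 365
Tax = $444,000 × 2.6% × 75/365 = $2,372.0548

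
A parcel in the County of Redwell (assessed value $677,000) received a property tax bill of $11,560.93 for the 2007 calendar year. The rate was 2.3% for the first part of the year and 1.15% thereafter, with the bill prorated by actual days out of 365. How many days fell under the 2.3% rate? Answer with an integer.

177 days

Let d = days at the first rate; then 365 − d days at the second rate.
$677,000 × [2.3%·d + 1.15%·(365−d)] / 365 = $11,560.93
Solving gives d = 177, so the new rate took effect on 27 June 2007.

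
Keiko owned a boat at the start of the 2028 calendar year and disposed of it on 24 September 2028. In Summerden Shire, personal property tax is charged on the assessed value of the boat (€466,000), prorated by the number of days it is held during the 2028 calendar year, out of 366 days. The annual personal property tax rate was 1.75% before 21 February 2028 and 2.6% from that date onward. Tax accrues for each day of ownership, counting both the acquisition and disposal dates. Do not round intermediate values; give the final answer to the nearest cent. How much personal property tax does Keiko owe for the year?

€8,319.88

1 January – 20 February 2028: 51 days at 1.75% → €466,000 × 1.75% × 51/366 = €1,136.3525
21 February – 24 September 2028: 217 days at 2.6% → €466,000 × 2.6% × 217/366 = €7,183.5301
Total = €8,319.8825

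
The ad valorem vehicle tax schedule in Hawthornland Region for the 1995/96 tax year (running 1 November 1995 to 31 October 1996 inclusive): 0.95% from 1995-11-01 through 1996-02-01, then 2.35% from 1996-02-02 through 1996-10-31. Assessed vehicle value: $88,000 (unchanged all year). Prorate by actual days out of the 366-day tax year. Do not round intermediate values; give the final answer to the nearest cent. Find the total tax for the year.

$1,754.95

1995-11-01 to 1996-02-01: 93 days at 0.95% → $88,000 × 0.95% × 93/366 = $212.4262
1996-02-02 to 1996-10-31: 273 days at 2.35% → $88,000 × 2.35% × 273/366 = $1,542.5246
Total = $1,754.9508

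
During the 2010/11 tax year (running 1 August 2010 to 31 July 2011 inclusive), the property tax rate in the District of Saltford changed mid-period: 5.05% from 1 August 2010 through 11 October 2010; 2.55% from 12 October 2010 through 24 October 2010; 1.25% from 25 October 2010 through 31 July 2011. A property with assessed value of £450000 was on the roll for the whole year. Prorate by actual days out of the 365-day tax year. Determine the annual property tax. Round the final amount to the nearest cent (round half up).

£9206.51

1 August – 11 October 2010: 72 days at 5.05% → £450000 × 5.05% × 72/365 = £4482.7397
12 October – 24 October 2010: 13 days at 2.55% → £450000 × 2.55% × 13/365 = £408.6986
25 October 2010 – 31 July 2011: 280 days at 1.25% → £450000 × 1.25% × 280/365 = £4315.0685
Total = £9206.5068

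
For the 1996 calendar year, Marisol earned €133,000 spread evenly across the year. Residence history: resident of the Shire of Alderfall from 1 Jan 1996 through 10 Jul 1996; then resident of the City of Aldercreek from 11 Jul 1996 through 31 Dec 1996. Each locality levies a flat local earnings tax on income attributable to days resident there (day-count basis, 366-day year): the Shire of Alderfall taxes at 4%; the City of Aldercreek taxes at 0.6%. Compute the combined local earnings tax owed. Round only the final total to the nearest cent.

The Shire of Alderfall, 1 Jan – 10 Jul 1996: 192 days → €133,000 × 4% × 192/366 = €2,790.8197
The City of Aldercreek, 11 Jul – 31 Dec 1996: 174 days → €133,000 × 0.6% × 174/366 = €379.3770
Total = €3,170.1967

€3,170.20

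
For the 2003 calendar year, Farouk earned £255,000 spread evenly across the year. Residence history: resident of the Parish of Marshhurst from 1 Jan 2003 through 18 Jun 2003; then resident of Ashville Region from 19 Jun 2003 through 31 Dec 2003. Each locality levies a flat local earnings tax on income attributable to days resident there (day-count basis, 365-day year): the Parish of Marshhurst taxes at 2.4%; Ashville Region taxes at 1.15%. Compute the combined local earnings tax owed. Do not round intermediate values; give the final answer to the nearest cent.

£4,408.36

The Parish of Marshhurst, 1 Jan – 18 Jun 2003: 169 days → £255,000 × 2.4% × 169/365 = £2,833.6438
Ashville Region, 19 Jun – 31 Dec 2003: 196 days → £255,000 × 1.15% × 196/365 = £1,574.7123
Total = £4,408.3562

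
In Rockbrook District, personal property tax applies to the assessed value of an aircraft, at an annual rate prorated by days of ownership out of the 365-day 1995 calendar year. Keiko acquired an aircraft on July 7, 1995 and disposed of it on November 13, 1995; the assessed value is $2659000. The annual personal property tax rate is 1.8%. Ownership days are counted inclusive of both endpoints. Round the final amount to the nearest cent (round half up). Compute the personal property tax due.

Days held (July 7 – November 13, 1995): 130 out of 365
Tax = $2659000 × 1.8% × 130/365 = $17046.7397

$17046.74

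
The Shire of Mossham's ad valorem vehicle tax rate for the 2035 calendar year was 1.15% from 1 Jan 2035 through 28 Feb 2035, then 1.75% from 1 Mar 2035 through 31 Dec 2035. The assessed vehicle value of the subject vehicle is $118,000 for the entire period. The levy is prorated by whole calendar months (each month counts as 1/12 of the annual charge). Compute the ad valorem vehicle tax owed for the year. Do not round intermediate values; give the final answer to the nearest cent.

$1,947.00

1 Jan – 28 Feb 2035: 2 months at 1.15% → $118,000 × 1.15% × 2/12 = $226.1667
1 Mar – 31 Dec 2035: 10 months at 1.75% → $118,000 × 1.75% × 10/12 = $1,720.8333
Total = $1,947.0000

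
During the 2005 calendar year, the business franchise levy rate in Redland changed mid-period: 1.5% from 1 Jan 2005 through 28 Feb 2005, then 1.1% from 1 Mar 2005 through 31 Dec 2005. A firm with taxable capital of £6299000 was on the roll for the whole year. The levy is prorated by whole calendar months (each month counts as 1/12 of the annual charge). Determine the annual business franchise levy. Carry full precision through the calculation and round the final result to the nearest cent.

1 Jan – 28 Feb 2005: 2 months at 1.5% → £6299000 × 1.5% × 2/12 = £15747.5000
1 Mar – 31 Dec 2005: 10 months at 1.1% → £6299000 × 1.1% × 10/12 = £57740.8333
Total = £73488.3333

£73488.33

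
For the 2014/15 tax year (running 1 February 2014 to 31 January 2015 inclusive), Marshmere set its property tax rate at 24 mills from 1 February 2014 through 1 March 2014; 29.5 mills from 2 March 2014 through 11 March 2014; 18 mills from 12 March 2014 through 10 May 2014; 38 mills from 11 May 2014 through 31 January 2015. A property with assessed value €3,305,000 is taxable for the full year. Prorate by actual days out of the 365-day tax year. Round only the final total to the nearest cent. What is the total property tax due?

1 February – 1 March 2014: 29 days at 24 mills → €3,305,000 × 2.4% × 29/365 = €6,302.1370
2 March – 11 March 2014: 10 days at 29.5 mills → €3,305,000 × 2.95% × 10/365 = €2,671.1644
12 March – 10 May 2014: 60 days at 18 mills → €3,305,000 × 1.8% × 60/365 = €9,779.1781
11 May 2014 – 31 January 2015: 266 days at 38 mills → €3,305,000 × 3.8% × 266/365 = €91,525.8630
Total = €110,278.3425

€110,278.34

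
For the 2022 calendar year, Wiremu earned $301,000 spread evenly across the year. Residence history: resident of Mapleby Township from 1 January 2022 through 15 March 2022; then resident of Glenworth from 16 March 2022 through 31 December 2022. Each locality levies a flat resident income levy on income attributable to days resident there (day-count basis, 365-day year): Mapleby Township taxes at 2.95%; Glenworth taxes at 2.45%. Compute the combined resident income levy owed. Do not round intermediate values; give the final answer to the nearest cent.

Mapleby Township, 1 January – 15 March 2022: 74 days → $301,000 × 2.95% × 74/365 = $1,800.2274
Glenworth, 16 March – 31 December 2022: 291 days → $301,000 × 2.45% × 291/365 = $5,879.3959
Total = $7,679.6233

$7,679.62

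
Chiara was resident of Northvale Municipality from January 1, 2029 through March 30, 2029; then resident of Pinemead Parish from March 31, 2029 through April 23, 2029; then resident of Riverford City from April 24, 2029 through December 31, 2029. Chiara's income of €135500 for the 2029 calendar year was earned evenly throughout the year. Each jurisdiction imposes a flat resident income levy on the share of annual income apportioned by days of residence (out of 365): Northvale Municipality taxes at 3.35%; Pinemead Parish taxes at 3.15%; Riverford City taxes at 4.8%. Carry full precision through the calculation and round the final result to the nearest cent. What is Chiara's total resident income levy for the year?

€5877.92

Northvale Municipality, January 1 – March 30, 2029: 89 days → €135500 × 3.35% × 89/365 = €1106.8308
Pinemead Parish, March 31 – April 23, 2029: 24 days → €135500 × 3.15% × 24/365 = €280.6521
Riverford City, April 24 – December 31, 2029: 252 days → €135500 × 4.8% × 252/365 = €4490.4329
Total = €5877.9158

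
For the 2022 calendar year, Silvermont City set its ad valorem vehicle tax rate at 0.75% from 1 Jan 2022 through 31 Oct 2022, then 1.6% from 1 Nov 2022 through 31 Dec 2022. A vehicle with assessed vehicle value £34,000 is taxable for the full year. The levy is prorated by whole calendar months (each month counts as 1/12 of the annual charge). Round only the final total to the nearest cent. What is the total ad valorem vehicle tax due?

1 Jan – 31 Oct 2022: 10 months at 0.75% → £34,000 × 0.75% × 10/12 = £212.5000
1 Nov – 31 Dec 2022: 2 months at 1.6% → £34,000 × 1.6% × 2/12 = £90.6667
Total = £303.1667

£303.17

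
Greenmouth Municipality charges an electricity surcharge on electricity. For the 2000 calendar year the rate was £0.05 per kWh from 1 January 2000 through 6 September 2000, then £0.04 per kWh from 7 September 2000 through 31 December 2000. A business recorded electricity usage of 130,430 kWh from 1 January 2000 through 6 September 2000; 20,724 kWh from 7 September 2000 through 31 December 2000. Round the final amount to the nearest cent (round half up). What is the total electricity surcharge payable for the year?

£7,350.46

1 January – 6 September 2000: 130,430 kWh at £0.05/kWh → £6,521.50
7 September – 31 December 2000: 20,724 kWh at £0.04/kWh → £828.96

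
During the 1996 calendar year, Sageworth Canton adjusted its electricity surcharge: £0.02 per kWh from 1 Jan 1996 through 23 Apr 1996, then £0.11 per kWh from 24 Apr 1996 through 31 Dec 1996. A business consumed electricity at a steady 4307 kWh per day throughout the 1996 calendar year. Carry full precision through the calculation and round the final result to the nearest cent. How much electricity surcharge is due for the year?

£129,210.00

1 Jan – 23 Apr 1996: 114 days × 4307 kWh/day = 490,998 kWh at £0.02/kWh → £9,819.96
24 Apr – 31 Dec 1996: 252 days × 4307 kWh/day = 1,085,364 kWh at £0.11/kWh → £119,390.04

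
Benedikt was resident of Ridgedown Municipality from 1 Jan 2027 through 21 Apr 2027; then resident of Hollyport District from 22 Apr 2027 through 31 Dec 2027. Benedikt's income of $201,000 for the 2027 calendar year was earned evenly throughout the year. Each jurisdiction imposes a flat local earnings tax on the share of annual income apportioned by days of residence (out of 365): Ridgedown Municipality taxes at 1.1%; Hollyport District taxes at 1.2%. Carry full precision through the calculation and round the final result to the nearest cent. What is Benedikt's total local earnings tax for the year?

Ridgedown Municipality, 1 Jan – 21 Apr 2027: 111 days → $201,000 × 1.1% × 111/365 = $672.3863
Hollyport District, 22 Apr – 31 Dec 2027: 254 days → $201,000 × 1.2% × 254/365 = $1,678.4877
Total = $2,350.8740

$2,350.87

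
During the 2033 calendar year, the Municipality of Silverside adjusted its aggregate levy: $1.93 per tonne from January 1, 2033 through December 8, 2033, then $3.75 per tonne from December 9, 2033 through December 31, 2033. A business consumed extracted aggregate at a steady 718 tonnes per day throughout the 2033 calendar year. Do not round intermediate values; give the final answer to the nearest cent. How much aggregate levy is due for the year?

$535,850.58

January 1 – December 8, 2033: 342 days × 718 tonnes/day = 245,556 tonnes at $1.93/tonne → $473,923.08
December 9 – December 31, 2033: 23 days × 718 tonnes/day = 16,514 tonnes at $3.75/tonne → $61,927.50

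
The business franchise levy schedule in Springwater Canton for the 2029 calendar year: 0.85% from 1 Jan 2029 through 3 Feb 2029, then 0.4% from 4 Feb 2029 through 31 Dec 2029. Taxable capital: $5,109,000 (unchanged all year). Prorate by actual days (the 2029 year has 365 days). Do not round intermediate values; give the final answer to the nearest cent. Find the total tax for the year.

$22,577.58

1 Jan – 3 Feb 2029: 34 days at 0.85% → $5,109,000 × 0.85% × 34/365 = $4,045.2082
4 Feb – 31 Dec 2029: 331 days at 0.4% → $5,109,000 × 0.4% × 331/365 = $18,532.3726
Total = $22,577.5808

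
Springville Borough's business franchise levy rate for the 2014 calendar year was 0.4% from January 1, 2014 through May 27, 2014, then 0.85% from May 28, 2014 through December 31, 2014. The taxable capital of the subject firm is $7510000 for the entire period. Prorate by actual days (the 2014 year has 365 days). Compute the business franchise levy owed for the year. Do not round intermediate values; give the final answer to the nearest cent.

$50224.41

January 1 – May 27, 2014: 147 days at 0.4% → $7510000 × 0.4% × 147/365 = $12098.3014
May 28 – December 31, 2014: 218 days at 0.85% → $7510000 × 0.85% × 218/365 = $38126.1096
Total = $50224.4110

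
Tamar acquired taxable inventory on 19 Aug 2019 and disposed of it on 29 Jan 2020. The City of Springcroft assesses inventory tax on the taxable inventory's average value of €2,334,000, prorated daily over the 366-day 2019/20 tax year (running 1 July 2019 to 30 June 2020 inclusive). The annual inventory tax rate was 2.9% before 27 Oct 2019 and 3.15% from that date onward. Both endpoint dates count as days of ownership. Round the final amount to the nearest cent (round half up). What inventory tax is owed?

19 Aug – 26 Oct 2019: 69 days at 2.9% → €2,334,000 × 2.9% × 69/366 = €12,760.4754
27 Oct 2019 – 29 Jan 2020: 95 days at 3.15% → €2,334,000 × 3.15% × 95/366 = €19,083.3197
Total = €31,843.7951

€31,843.80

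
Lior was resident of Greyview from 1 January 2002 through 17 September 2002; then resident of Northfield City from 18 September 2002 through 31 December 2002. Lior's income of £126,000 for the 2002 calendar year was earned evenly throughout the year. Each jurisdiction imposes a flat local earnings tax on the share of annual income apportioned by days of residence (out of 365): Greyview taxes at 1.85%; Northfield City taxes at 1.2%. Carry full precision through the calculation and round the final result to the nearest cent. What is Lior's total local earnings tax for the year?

£2,095.40

Greyview, 1 January – 17 September 2002: 260 days → £126,000 × 1.85% × 260/365 = £1,660.4384
Northfield City, 18 September – 31 December 2002: 105 days → £126,000 × 1.2% × 105/365 = £434.9589
Total = £2,095.3973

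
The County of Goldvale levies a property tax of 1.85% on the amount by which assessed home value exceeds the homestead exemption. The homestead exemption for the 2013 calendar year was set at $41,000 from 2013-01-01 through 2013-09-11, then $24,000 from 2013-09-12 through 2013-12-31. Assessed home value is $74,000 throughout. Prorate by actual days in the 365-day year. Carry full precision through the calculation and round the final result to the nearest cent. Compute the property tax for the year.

$706.14

2013-01-01 to 2013-09-11: 254 days, exemption $41,000 → ($74,000 − $41,000) × 1.85% × 254/365 = $424.8411
2013-09-12 to 2013-12-31: 111 days, exemption $24,000 → ($74,000 − $24,000) × 1.85% × 111/365 = $281.3014
Total = $706.1425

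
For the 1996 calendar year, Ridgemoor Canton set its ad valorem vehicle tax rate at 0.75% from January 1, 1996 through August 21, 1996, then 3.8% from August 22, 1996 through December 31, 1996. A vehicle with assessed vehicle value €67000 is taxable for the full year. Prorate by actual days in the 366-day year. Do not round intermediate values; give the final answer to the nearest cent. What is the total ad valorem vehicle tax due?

January 1 – August 21, 1996: 234 days at 0.75% → €67000 × 0.75% × 234/366 = €321.2705
August 22 – December 31, 1996: 132 days at 3.8% → €67000 × 3.8% × 132/366 = €918.2295
Total = €1239.5000

€1239.50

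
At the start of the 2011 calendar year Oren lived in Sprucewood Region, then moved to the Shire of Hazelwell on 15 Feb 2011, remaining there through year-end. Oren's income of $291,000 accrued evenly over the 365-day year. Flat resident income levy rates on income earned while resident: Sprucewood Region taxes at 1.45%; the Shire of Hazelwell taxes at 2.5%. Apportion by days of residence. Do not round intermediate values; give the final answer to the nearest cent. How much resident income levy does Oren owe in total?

Sprucewood Region, 1 Jan – 14 Feb 2011: 45 days → $291,000 × 1.45% × 45/365 = $520.2123
The Shire of Hazelwell, 15 Feb – 31 Dec 2011: 320 days → $291,000 × 2.5% × 320/365 = $6,378.0822
Total = $6,898.2945

$6,898.29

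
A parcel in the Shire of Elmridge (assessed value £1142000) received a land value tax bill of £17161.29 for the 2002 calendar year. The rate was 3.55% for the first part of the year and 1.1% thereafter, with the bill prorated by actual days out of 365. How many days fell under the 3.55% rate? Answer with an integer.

60 days

Let d = days at the first rate; then 365 − d days at the second rate.
£1142000 × [3.55%·d + 1.1%·(365−d)] / 365 = £17161.29
Solving gives d = 60, so the new rate took effect on 2 Mar 2002.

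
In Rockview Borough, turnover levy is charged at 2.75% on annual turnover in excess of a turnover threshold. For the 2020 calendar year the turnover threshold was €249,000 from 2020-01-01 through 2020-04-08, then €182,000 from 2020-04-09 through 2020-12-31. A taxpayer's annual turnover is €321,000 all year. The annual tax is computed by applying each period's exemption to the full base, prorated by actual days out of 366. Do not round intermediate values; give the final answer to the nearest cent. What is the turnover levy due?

2020-01-01 to 2020-04-08: 99 days, exemption €249,000 → (€321,000 − €249,000) × 2.75% × 99/366 = €535.5738
2020-04-09 to 2020-12-31: 267 days, exemption €182,000 → (€321,000 − €182,000) × 2.75% × 267/366 = €2,788.5451
Total = €3,324.1189

€3,324.12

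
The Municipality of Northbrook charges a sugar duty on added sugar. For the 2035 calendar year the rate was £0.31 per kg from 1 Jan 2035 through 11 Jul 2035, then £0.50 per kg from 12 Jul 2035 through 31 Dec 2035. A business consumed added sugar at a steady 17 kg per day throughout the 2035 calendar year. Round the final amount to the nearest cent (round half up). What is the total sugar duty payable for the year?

£2482.34

1 Jan – 11 Jul 2035: 192 days × 17 kg/day = 3,264 kg at £0.31/kg → £1011.84
12 Jul – 31 Dec 2035: 173 days × 17 kg/day = 2,941 kg at £0.50/kg → £1470.50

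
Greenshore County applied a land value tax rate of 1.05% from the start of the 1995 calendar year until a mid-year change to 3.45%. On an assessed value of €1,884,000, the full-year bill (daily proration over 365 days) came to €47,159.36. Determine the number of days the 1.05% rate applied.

144 days

Let d = days at the first rate; then 365 − d days at the second rate.
€1,884,000 × [1.05%·d + 3.45%·(365−d)] / 365 = €47,159.36
Solving gives d = 144, so the new rate took effect on May 25, 1995.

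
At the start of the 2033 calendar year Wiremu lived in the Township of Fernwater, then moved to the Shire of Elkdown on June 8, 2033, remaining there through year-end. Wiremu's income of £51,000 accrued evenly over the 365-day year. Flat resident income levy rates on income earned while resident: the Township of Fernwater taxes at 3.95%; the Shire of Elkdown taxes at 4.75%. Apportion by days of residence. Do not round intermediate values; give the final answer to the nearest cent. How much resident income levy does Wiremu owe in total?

The Township of Fernwater, January 1 – June 7, 2033: 158 days → £51,000 × 3.95% × 158/365 = £872.0301
The Shire of Elkdown, June 8 – December 31, 2033: 207 days → £51,000 × 4.75% × 207/365 = £1,373.8562
Total = £2,245.8863

£2,245.89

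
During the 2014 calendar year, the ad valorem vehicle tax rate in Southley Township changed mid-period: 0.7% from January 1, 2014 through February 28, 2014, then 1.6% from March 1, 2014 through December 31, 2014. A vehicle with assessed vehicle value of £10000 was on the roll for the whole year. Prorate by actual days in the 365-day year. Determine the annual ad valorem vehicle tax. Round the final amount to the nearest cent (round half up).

£145.45

January 1 – February 28, 2014: 59 days at 0.7% → £10000 × 0.7% × 59/365 = £11.3151
March 1 – December 31, 2014: 306 days at 1.6% → £10000 × 1.6% × 306/365 = £134.1370
Total = £145.4521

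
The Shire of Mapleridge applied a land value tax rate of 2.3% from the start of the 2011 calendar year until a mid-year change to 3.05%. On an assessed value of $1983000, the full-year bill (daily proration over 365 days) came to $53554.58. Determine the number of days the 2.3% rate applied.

Let d = days at the first rate; then 365 − d days at the second rate.
$1983000 × [2.3%·d + 3.05%·(365−d)] / 365 = $53554.58
Solving gives d = 170, so the new rate took effect on 20 June 2011.

170 days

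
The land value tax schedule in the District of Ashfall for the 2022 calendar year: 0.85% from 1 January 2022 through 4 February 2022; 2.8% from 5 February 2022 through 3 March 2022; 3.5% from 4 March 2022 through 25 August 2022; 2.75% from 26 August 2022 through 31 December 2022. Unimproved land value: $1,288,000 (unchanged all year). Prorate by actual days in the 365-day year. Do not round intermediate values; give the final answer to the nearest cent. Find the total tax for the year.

1 January – 4 February 2022: 35 days at 0.85% → $1,288,000 × 0.85% × 35/365 = $1,049.8082
5 February – 3 March 2022: 27 days at 2.8% → $1,288,000 × 2.8% × 27/365 = $2,667.7479
4 March – 25 August 2022: 175 days at 3.5% → $1,288,000 × 3.5% × 175/365 = $21,613.6986
26 August – 31 December 2022: 128 days at 2.75% → $1,288,000 × 2.75% × 128/365 = $12,421.2603
Total = $37,752.5151

$37,752.52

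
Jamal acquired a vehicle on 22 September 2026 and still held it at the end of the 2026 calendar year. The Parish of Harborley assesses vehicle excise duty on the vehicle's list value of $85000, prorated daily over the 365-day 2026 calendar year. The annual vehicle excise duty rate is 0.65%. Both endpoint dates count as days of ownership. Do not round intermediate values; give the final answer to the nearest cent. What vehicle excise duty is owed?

$152.88

Days held (22 September – 31 December 2026): 101 out of 365
Tax = $85000 × 0.65% × 101/365 = $152.8836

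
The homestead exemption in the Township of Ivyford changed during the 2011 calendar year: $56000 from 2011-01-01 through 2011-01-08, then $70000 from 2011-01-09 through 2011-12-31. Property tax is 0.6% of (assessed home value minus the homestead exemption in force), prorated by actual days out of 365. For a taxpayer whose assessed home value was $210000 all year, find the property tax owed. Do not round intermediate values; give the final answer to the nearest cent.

$841.84

2011-01-01 to 2011-01-08: 8 days, exemption $56000 → ($210000 − $56000) × 0.6% × 8/365 = $20.2521
2011-01-09 to 2011-12-31: 357 days, exemption $70000 → ($210000 − $70000) × 0.6% × 357/365 = $821.5890
Total = $841.8411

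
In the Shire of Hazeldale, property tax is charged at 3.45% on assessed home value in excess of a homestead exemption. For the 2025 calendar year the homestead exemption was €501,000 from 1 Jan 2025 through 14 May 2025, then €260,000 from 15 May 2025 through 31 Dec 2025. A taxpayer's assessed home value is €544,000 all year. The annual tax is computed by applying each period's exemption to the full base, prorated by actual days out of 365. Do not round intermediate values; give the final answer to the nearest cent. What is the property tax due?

1 Jan – 14 May 2025: 134 days, exemption €501,000 → (€544,000 − €501,000) × 3.45% × 134/365 = €544.6274
15 May – 31 Dec 2025: 231 days, exemption €260,000 → (€544,000 − €260,000) × 3.45% × 231/365 = €6,200.9260
Total = €6,745.5534

€6,745.55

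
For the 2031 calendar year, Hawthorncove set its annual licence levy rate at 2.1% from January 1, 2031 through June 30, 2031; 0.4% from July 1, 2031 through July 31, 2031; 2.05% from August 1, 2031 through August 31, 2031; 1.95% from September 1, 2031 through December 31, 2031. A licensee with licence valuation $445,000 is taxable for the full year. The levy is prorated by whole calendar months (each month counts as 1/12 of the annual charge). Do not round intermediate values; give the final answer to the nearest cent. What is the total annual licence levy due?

$8,473.54

January 1 – June 30, 2031: 6 months at 2.1% → $445,000 × 2.1% × 6/12 = $4,672.5000
July 1 – July 31, 2031: 1 month at 0.4% → $445,000 × 0.4% × 1/12 = $148.3333
August 1 – August 31, 2031: 1 month at 2.05% → $445,000 × 2.05% × 1/12 = $760.2083
September 1 – December 31, 2031: 4 months at 1.95% → $445,000 × 1.95% × 4/12 = $2,892.5000
Total = $8,473.5417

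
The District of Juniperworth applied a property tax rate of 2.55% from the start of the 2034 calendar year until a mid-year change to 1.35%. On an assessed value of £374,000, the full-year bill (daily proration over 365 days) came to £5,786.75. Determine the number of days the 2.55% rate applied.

60 days

Let d = days at the first rate; then 365 − d days at the second rate.
£374,000 × [2.55%·d + 1.35%·(365−d)] / 365 = £5,786.75
Solving gives d = 60, so the new rate took effect on March 2, 2034.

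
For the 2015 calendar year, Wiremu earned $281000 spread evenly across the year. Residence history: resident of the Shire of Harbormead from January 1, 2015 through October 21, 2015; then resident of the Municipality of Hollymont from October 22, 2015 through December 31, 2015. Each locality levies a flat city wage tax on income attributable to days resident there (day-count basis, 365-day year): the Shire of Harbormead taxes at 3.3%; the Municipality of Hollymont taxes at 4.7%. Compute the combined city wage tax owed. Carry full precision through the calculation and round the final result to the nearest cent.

$10038.24

The Shire of Harbormead, January 1 – October 21, 2015: 294 days → $281000 × 3.3% × 294/365 = $7469.2110
The Municipality of Hollymont, October 22 – December 31, 2015: 71 days → $281000 × 4.7% × 71/365 = $2569.0329
Total = $10038.2438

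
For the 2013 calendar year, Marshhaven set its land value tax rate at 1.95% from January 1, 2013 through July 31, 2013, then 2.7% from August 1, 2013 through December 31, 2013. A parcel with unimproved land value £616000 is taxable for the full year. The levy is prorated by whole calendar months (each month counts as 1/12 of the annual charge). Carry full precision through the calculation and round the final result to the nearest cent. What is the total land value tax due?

£13937.00

January 1 – July 31, 2013: 7 months at 1.95% → £616000 × 1.95% × 7/12 = £7007.0000
August 1 – December 31, 2013: 5 months at 2.7% → £616000 × 2.7% × 5/12 = £6930.0000
Total = £13937.0000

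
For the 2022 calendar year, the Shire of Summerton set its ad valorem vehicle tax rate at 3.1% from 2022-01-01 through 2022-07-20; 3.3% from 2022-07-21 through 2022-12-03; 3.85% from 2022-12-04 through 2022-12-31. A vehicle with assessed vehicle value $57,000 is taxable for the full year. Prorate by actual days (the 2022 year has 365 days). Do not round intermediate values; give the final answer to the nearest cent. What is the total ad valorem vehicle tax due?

$1,842.27

2022-01-01 to 2022-07-20: 201 days at 3.1% → $57,000 × 3.1% × 201/365 = $973.0603
2022-07-21 to 2022-12-03: 136 days at 3.3% → $57,000 × 3.3% × 136/365 = $700.8658
2022-12-04 to 2022-12-31: 28 days at 3.85% → $57,000 × 3.85% × 28/365 = $168.3452
Total = $1,842.2712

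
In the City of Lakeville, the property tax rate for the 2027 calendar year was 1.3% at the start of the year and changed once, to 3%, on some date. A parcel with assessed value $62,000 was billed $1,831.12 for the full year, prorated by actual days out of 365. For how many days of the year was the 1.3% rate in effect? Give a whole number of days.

Let d = days at the first rate; then 365 − d days at the second rate.
$62,000 × [1.3%·d + 3%·(365−d)] / 365 = $1,831.12
Solving gives d = 10, so the new rate took effect on 11 January 2027.

10 days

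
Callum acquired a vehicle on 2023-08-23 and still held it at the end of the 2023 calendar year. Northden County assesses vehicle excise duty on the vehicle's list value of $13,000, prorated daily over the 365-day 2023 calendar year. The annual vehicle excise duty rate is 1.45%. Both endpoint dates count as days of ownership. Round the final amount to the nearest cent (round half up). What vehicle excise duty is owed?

$67.65

Days held (2023-08-23 to 2023-12-31): 131 out of 365
Tax = $13,000 × 1.45% × 131/365 = $67.6534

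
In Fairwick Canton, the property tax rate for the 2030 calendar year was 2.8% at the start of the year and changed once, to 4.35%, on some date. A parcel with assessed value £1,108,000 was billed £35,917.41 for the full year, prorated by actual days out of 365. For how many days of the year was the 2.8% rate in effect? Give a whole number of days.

Let d = days at the first rate; then 365 − d days at the second rate.
£1,108,000 × [2.8%·d + 4.35%·(365−d)] / 365 = £35,917.41
Solving gives d = 261, so the new rate took effect on 19 September 2030.

261 days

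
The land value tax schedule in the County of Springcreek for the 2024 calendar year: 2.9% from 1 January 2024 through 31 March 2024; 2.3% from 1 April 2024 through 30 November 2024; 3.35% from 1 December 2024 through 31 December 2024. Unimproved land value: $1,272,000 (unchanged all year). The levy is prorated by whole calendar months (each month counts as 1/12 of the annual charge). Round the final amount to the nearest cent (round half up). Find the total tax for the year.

$32,277.00

1 January – 31 March 2024: 3 months at 2.9% → $1,272,000 × 2.9% × 3/12 = $9,222.0000
1 April – 30 November 2024: 8 months at 2.3% → $1,272,000 × 2.3% × 8/12 = $19,504.0000
1 December – 31 December 2024: 1 month at 3.35% → $1,272,000 × 3.35% × 1/12 = $3,551.0000
Total = $32,277.0000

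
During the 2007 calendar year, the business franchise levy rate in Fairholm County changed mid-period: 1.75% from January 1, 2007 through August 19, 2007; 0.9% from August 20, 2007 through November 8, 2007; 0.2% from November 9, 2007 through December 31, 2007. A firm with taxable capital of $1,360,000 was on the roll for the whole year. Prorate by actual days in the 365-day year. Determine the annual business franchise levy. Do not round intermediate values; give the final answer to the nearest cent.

January 1 – August 19, 2007: 231 days at 1.75% → $1,360,000 × 1.75% × 231/365 = $15,062.4658
August 20 – November 8, 2007: 81 days at 0.9% → $1,360,000 × 0.9% × 81/365 = $2,716.2740
November 9 – December 31, 2007: 53 days at 0.2% → $1,360,000 × 0.2% × 53/365 = $394.9589
Total = $18,173.6986

$18,173.70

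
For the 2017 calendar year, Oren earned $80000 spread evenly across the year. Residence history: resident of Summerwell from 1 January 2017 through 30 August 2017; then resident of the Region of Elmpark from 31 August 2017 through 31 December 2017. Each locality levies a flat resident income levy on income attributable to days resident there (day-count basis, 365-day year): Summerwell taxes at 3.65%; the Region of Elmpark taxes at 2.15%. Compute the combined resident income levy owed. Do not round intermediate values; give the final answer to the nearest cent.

Summerwell, 1 January – 30 August 2017: 242 days → $80000 × 3.65% × 242/365 = $1936.0000
The Region of Elmpark, 31 August – 31 December 2017: 123 days → $80000 × 2.15% × 123/365 = $579.6164
Total = $2515.6164

$2515.62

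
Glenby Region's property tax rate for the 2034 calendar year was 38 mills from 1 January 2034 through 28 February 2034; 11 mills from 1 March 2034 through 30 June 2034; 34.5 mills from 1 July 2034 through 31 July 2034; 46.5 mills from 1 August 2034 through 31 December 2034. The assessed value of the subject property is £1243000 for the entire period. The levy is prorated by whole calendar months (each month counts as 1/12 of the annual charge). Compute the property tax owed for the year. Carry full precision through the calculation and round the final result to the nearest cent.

£40086.75

1 January – 28 February 2034: 2 months at 38 mills → £1243000 × 3.8% × 2/12 = £7872.3333
1 March – 30 June 2034: 4 months at 11 mills → £1243000 × 1.1% × 4/12 = £4557.6667
1 July – 31 July 2034: 1 month at 34.5 mills → £1243000 × 3.45% × 1/12 = £3573.6250
1 August – 31 December 2034: 5 months at 46.5 mills → £1243000 × 4.65% × 5/12 = £24083.1250
Total = £40086.7500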